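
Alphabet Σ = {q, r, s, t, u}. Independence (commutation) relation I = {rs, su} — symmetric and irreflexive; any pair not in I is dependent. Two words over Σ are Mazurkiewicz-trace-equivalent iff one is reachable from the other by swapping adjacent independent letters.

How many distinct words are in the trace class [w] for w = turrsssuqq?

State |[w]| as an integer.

#0=t has no predecessor
#1=u depends on [0:t]
#2=r depends on [1:u]
#3=r depends on [2:r]
#4=s depends on [0:t]
#5=s depends on [4:s]
#6=s depends on [5:s]
#7=u depends on [3:r]
#8=q depends on [6:s, 7:u]
#9=q depends on [8:q]
sources: [0:t]
N(rest) = Σ N(rest − s) over sources s of rest; N(one piece) = 1:
  size 1 → [9]=1
  size 2 → [8,9]=1
  size 3 → [6,8,9]=1  [7,8,9]=1
  size 4 → [3,7,8,9]=1  [5,6,8,9]=1  [6,7,8,9]=2
  size 5 → [2,3,7,8,9]=1  [3,6,7,8,9]=3  [4,5,6,8,9]=1  [5,6,7,8,9]=3
  size 6 → [1,2,3,7,8,9]=1  [2,3,6,7,8,9]=4  [3,5,6,7,8,9]=6  [4,5,6,7,8,9]=4
  size 7 → [1,2,3,6,7,8,9]=5  [2,3,5,6,7,8,9]=10  [3,4,5,6,7,8,9]=10
  size 8 → [1,2,3,5,6,7,8,9]=15  [2,3,4,5,6,7,8,9]=20
  first=0(t) contributes 35

35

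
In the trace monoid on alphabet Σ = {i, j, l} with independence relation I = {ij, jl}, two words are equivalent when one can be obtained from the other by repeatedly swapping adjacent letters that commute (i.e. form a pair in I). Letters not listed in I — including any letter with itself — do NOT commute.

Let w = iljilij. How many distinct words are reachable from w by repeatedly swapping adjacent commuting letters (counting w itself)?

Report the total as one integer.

21

#0=i has no predecessor
#1=l depends on [0:i]
#2=j has no predecessor
#3=i depends on [1:l]
#4=l depends on [3:i]
#5=i depends on [4:l]
#6=j depends on [2:j]
sources: [0:i, 2:j]
N(rest) = Σ N(rest − s) over sources s of rest; N(one piece) = 1:
  size 1 → [5]=1  [6]=1
  size 2 → [2,6]=1  [4,5]=1  [5,6]=2
  size 3 → [2,5,6]=3  [3,4,5]=1  [4,5,6]=3
  size 4 → [1,3,4,5]=1  [2,4,5,6]=6  [3,4,5,6]=4
  size 5 → [0,1,3,4,5]=1  [1,3,4,5,6]=5  [2,3,4,5,6]=10
  first=0(i) contributes 15
  first=2(j) contributes 6
|[w]| = 21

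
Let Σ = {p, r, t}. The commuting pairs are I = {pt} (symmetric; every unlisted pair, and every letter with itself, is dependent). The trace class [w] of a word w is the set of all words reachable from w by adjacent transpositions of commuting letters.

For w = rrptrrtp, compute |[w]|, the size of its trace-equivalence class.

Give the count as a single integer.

piece 0:r — minimal
piece 1:r rests on {0:r}
piece 2:p rests on {1:r}
piece 3:t rests on {1:r}
piece 4:r rests on {2:p, 3:t}
piece 5:r rests on {4:r}
piece 6:t rests on {5:r}
piece 7:p rests on {5:r}
minimal pieces: {0:r}
ways to finish when only these pieces remain (= sum over removing one remaining piece with nothing left below it):
  1 left: {6}→1  {7}→1
  2 left: {6,7}→2
  3 left: {5,6,7}→2
  4 left: {4,5,6,7}→2
  5 left: {2,4,5,6,7}→2  {3,4,5,6,7}→2
  6 left: {2,3,4,5,6,7}→4
  placing 0:r first → 4 extensions

4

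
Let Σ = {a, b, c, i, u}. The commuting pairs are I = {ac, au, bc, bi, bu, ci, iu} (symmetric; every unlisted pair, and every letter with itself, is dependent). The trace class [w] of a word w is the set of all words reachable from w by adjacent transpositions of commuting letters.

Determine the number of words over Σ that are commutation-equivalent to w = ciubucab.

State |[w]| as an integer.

140

#0=c has no predecessor
#1=i has no predecessor
#2=u depends on [0:c]
#3=b has no predecessor
#4=u depends on [2:u]
#5=c depends on [4:u]
#6=a depends on [1:i, 3:b]
#7=b depends on [6:a]
sources: [0:c, 1:i, 3:b]
N(rest) = Σ N(rest − s) over sources s of rest; N(one piece) = 1:
  size 1 → [5]=1  [7]=1
  size 2 → [4,5]=1  [5,7]=2  [6,7]=1
  size 3 → [1,6,7]=1  [2,4,5]=1  [3,6,7]=1  [4,5,7]=3  [5,6,7]=3
  size 4 → [0,2,4,5]=1  [1,3,6,7]=2  [1,5,6,7]=4  [2,4,5,7]=4  [3,5,6,7]=4  [4,5,6,7]=6
  size 5 → [0,2,4,5,7]=5  [1,3,5,6,7]=10  [1,4,5,6,7]=10  [2,4,5,6,7]=10  [3,4,5,6,7]=10
  size 6 → [0,2,4,5,6,7]=15  [1,2,4,5,6,7]=20  [1,3,4,5,6,7]=30  [2,3,4,5,6,7]=20
  first=0(c) contributes 70
  first=1(i) contributes 35
  first=3(b) contributes 35
|[w]| = 140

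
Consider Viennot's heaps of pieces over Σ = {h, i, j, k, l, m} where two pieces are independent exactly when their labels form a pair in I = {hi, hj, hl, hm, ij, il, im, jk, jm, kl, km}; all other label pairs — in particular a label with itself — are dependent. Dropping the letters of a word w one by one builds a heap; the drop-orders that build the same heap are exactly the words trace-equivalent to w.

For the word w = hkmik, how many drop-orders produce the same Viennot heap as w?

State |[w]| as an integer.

5

drop 0:h onto floor
drop 1:k onto {0:h}
drop 2:m onto floor
drop 3:i onto {1:k}
drop 4:k onto {3:i}
ground layer = {0:h, 2:m}
drop-orders for the pieces not yet dropped (sum over which currently-grounded one goes next):
  1 to go: {2} 1  {4} 1
  2 to go: {2,4} 2  {3,4} 1
  3 to go: {1,3,4} 1  {2,3,4} 3
  if 0:h drops first: 4 orders
  if 2:m drops first: 1 orders
heap linearizations: 5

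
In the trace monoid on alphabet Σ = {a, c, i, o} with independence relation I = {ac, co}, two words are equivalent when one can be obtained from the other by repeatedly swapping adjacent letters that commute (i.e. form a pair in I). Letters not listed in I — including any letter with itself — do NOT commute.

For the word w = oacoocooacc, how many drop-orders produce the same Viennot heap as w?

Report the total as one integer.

drop 0:o onto floor
drop 1:a onto {0:o}
drop 2:c onto floor
drop 3:o onto {1:a}
drop 4:o onto {3:o}
drop 5:c onto {2:c}
drop 6:o onto {4:o}
drop 7:o onto {6:o}
drop 8:a onto {7:o}
drop 9:c onto {5:c}
drop 10:c onto {9:c}
ground layer = {0:o, 2:c}
drop-orders for the pieces not yet dropped (sum over which currently-grounded one goes next):
  1 to go: {8} 1  {10} 1
  2 to go: {7,8} 1  {8,10} 2  {9,10} 1
  3 to go: {5,9,10} 1  {6,7,8} 1  {7,8,10} 3  {8,9,10} 3
  4 to go: {2,5,9,10} 1  {4,6,7,8} 1  {5,8,9,10} 4  {6,7,8,10} 4  {7,8,9,10} 6
  5 to go: {2,5,8,9,10} 5  {3,4,6,7,8} 1  {4,6,7,8,10} 5  {5,7,8,9,10} 10  {6,7,8,9,10} 10
  6 to go: {1,3,4,6,7,8} 1  {2,5,7,8,9,10} 15  {3,4,6,7,8,10} 6  {4,6,7,8,9,10} 15  {5,6,7,8,9,10} 20
  7 to go: {0,1,3,4,6,7,8} 1  {1,3,4,6,7,8,10} 7  {2,5,6,7,8,9,10} 35  {3,4,6,7,8,9,10} 21  {4,5,6,7,8,9,10} 35
  8 to go: {0,1,3,4,6,7,8,10} 8  {1,3,4,6,7,8,9,10} 28  {2,4,5,6,7,8,9,10} 70  {3,4,5,6,7,8,9,10} 56
  9 to go: {0,1,3,4,6,7,8,9,10} 36  {1,3,4,5,6,7,8,9,10} 84  {2,3,4,5,6,7,8,9,10} 126
  if 0:o drops first: 210 orders
  if 2:c drops first: 120 orders
heap linearizations: 330

330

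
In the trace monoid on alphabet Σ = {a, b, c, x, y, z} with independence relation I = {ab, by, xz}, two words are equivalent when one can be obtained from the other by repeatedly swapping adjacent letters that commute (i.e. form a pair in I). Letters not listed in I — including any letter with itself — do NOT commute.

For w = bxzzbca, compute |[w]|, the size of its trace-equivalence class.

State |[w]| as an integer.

piece 0:b — minimal
piece 1:x rests on {0:b}
piece 2:z rests on {0:b}
piece 3:z rests on {2:z}
piece 4:b rests on {1:x, 3:z}
piece 5:c rests on {4:b}
piece 6:a rests on {5:c}
minimal pieces: {0:b}
ways to finish when only these pieces remain (= sum over removing one remaining piece with nothing left below it):
  1 left: {6}→1
  2 left: {5,6}→1
  3 left: {4,5,6}→1
  4 left: {1,4,5,6}→1  {3,4,5,6}→1
  5 left: {1,3,4,5,6}→2  {2,3,4,5,6}→1
  placing 0:b first → 3 extensions

3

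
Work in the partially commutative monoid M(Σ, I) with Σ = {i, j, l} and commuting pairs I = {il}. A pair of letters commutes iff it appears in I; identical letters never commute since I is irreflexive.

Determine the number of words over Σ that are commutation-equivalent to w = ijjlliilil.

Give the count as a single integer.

0(i) covers ∅
1(j) covers 0:i
2(j) covers 1:j
3(l) covers 2:j
4(l) covers 3:l
5(i) covers 2:j
6(i) covers 5:i
7(l) covers 4:l
8(i) covers 6:i
9(l) covers 7:l
floor of heap: 0:i
completions by unplaced set U, small U first (add the entries for U minus each lowest piece of U):
  |U|=1: {8}:1  {9}:1
  |U|=2: {6,8}:1  {7,9}:1  {8,9}:2
  |U|=3: {4,7,9}:1  {5,6,8}:1  {6,8,9}:3  {7,8,9}:3
  |U|=4: {3,4,7,9}:1  {4,7,8,9}:4  {5,6,8,9}:4  {6,7,8,9}:6
  |U|=5: {3,4,7,8,9}:5  {4,6,7,8,9}:10  {5,6,7,8,9}:10
  |U|=6: {3,4,6,7,8,9}:15  {4,5,6,7,8,9}:20
  |U|=7: {3,4,5,6,7,8,9}:35
  |U|=8: {2,3,4,5,6,7,8,9}:35
  start at 0(i): 35

35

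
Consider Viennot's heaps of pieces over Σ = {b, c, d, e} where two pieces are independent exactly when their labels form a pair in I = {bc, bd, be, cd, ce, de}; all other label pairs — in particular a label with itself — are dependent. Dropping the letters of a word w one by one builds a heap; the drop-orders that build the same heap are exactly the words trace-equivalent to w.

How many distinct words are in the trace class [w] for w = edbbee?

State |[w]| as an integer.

piece 0:e — minimal
piece 1:d — minimal
piece 2:b — minimal
piece 3:b rests on {2:b}
piece 4:e rests on {0:e}
piece 5:e rests on {4:e}
minimal pieces: {0:e, 1:d, 2:b}
ways to finish when only these pieces remain (= sum over removing one remaining piece with nothing left below it):
  1 left: {1}→1  {3}→1  {5}→1
  2 left: {1,3}→2  {1,5}→2  {2,3}→1  {3,5}→2  {4,5}→1
  3 left: {0,4,5}→1  {1,2,3}→3  {1,3,5}→6  {1,4,5}→3  {2,3,5}→3  {3,4,5}→3
  4 left: {0,1,4,5}→4  {0,3,4,5}→4  {1,2,3,5}→12  {1,3,4,5}→12  {2,3,4,5}→6
  placing 0:e first → 30 extensions
  placing 1:d first → 10 extensions
  placing 2:b first → 20 extensions
total linear extensions = 60

60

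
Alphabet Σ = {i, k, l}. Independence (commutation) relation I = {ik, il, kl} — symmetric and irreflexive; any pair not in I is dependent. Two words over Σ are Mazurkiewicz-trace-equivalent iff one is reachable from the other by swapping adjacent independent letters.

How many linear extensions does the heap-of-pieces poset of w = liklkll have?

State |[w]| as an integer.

#0=l has no predecessor
#1=i has no predecessor
#2=k has no predecessor
#3=l depends on [0:l]
#4=k depends on [2:k]
#5=l depends on [3:l]
#6=l depends on [5:l]
sources: [0:l, 1:i, 2:k]
N(rest) = Σ N(rest − s) over sources s of rest; N(one piece) = 1:
  size 1 → [1]=1  [4]=1  [6]=1
  size 2 → [1,4]=2  [1,6]=2  [2,4]=1  [4,6]=2  [5,6]=1
  size 3 → [1,2,4]=3  [1,4,6]=6  [1,5,6]=3  [2,4,6]=3  [3,5,6]=1  [4,5,6]=3
  size 4 → [0,3,5,6]=1  [1,2,4,6]=12  [1,3,5,6]=4  [1,4,5,6]=12  [2,4,5,6]=6  [3,4,5,6]=4
  size 5 → [0,1,3,5,6]=5  [0,3,4,5,6]=5  [1,2,4,5,6]=30  [1,3,4,5,6]=20  [2,3,4,5,6]=10
  first=0(l) contributes 60
  first=1(i) contributes 15
  first=2(k) contributes 30
|[w]| = 105

105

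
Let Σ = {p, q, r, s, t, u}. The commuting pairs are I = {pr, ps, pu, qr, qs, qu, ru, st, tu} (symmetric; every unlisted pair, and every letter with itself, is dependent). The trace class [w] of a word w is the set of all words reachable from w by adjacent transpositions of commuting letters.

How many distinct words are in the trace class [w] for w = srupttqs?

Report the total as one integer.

piece 0:s — minimal
piece 1:r rests on {0:s}
piece 2:u rests on {0:s}
piece 3:p — minimal
piece 4:t rests on {1:r, 3:p}
piece 5:t rests on {4:t}
piece 6:q rests on {5:t}
piece 7:s rests on {1:r, 2:u}
minimal pieces: {0:s, 3:p}
ways to finish when only these pieces remain (= sum over removing one remaining piece with nothing left below it):
  1 left: {6}→1  {7}→1
  2 left: {2,7}→1  {5,6}→1  {6,7}→2
  3 left: {2,6,7}→3  {4,5,6}→1  {5,6,7}→3
  4 left: {2,5,6,7}→6  {3,4,5,6}→1  {4,5,6,7}→4
  5 left: {1,4,5,6,7}→4  {2,4,5,6,7}→10  {3,4,5,6,7}→5
  6 left: {1,2,4,5,6,7}→14  {1,3,4,5,6,7}→9  {2,3,4,5,6,7}→15
  placing 0:s first → 38 extensions
  placing 3:p first → 14 extensions
total linear extensions = 52

52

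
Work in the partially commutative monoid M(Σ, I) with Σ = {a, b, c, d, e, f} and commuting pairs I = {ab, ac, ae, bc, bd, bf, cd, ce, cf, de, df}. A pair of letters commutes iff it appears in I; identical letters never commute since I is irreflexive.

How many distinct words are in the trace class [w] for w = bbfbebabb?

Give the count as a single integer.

#0=b has no predecessor
#1=b depends on [0:b]
#2=f has no predecessor
#3=b depends on [1:b]
#4=e depends on [2:f, 3:b]
#5=b depends on [4:e]
#6=a depends on [2:f]
#7=b depends on [5:b]
#8=b depends on [7:b]
sources: [0:b, 2:f]
N(rest) = Σ N(rest − s) over sources s of rest; N(one piece) = 1:
  size 1 → [6]=1  [8]=1
  size 2 → [6,8]=2  [7,8]=1
  size 3 → [5,7,8]=1  [6,7,8]=3
  size 4 → [4,5,7,8]=1  [5,6,7,8]=4
  size 5 → [3,4,5,7,8]=1  [4,5,6,7,8]=5
  size 6 → [1,3,4,5,7,8]=1  [2,4,5,6,7,8]=5  [3,4,5,6,7,8]=6
  size 7 → [0,1,3,4,5,7,8]=1  [1,3,4,5,6,7,8]=7  [2,3,4,5,6,7,8]=11
  first=0(b) contributes 18
  first=2(f) contributes 8
|[w]| = 26

26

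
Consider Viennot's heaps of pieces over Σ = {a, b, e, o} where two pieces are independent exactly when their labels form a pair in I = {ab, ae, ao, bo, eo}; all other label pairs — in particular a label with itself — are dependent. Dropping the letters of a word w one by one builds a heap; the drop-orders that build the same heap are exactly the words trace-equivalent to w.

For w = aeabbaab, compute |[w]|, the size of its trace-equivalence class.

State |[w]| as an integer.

70

0(a) covers ∅
1(e) covers ∅
2(a) covers 0:a
3(b) covers 1:e
4(b) covers 3:b
5(a) covers 2:a
6(a) covers 5:a
7(b) covers 4:b
floor of heap: 0:a, 1:e
completions by unplaced set U, small U first (add the entries for U minus each lowest piece of U):
  |U|=1: {6}:1  {7}:1
  |U|=2: {4,7}:1  {5,6}:1  {6,7}:2
  |U|=3: {2,5,6}:1  {3,4,7}:1  {4,6,7}:3  {5,6,7}:3
  |U|=4: {0,2,5,6}:1  {1,3,4,7}:1  {2,5,6,7}:4  {3,4,6,7}:4  {4,5,6,7}:6
  |U|=5: {0,2,5,6,7}:5  {1,3,4,6,7}:5  {2,4,5,6,7}:10  {3,4,5,6,7}:10
  |U|=6: {0,2,4,5,6,7}:15  {1,3,4,5,6,7}:15  {2,3,4,5,6,7}:20
  start at 0(a): 35
  start at 1(e): 35
sum over floor = 70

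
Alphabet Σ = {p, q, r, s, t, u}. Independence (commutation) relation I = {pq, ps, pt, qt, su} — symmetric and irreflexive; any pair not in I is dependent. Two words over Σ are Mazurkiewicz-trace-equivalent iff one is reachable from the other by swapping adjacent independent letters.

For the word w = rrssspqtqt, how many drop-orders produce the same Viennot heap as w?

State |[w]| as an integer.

drop 0:r onto floor
drop 1:r onto {0:r}
drop 2:s onto {1:r}
drop 3:s onto {2:s}
drop 4:s onto {3:s}
drop 5:p onto {1:r}
drop 6:q onto {4:s}
drop 7:t onto {4:s}
drop 8:q onto {6:q}
drop 9:t onto {7:t}
ground layer = {0:r}
drop-orders for the pieces not yet dropped (sum over which currently-grounded one goes next):
  1 to go: {5} 1  {8} 1  {9} 1
  2 to go: {5,8} 2  {5,9} 2  {6,8} 1  {7,9} 1  {8,9} 2
  3 to go: {5,6,8} 3  {5,7,9} 3  {5,8,9} 6  {6,8,9} 3  {7,8,9} 3
  4 to go: {5,6,8,9} 12  {5,7,8,9} 12  {6,7,8,9} 6
  5 to go: {4,6,7,8,9} 6  {5,6,7,8,9} 30
  6 to go: {3,4,6,7,8,9} 6  {4,5,6,7,8,9} 36
  7 to go: {2,3,4,6,7,8,9} 6  {3,4,5,6,7,8,9} 42
  8 to go: {2,3,4,5,6,7,8,9} 48
  if 0:r drops first: 48 orders

48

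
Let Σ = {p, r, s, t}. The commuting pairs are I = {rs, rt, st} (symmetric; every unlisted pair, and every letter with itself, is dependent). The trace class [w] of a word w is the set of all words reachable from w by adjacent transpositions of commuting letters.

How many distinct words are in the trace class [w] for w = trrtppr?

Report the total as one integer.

6

piece 0:t — minimal
piece 1:r — minimal
piece 2:r rests on {1:r}
piece 3:t rests on {0:t}
piece 4:p rests on {2:r, 3:t}
piece 5:p rests on {4:p}
piece 6:r rests on {5:p}
minimal pieces: {0:t, 1:r}
ways to finish when only these pieces remain (= sum over removing one remaining piece with nothing left below it):
  1 left: {6}→1
  2 left: {5,6}→1
  3 left: {4,5,6}→1
  4 left: {2,4,5,6}→1  {3,4,5,6}→1
  5 left: {0,3,4,5,6}→1  {1,2,4,5,6}→1  {2,3,4,5,6}→2
  placing 0:t first → 3 extensions
  placing 1:r first → 3 extensions
total linear extensions = 6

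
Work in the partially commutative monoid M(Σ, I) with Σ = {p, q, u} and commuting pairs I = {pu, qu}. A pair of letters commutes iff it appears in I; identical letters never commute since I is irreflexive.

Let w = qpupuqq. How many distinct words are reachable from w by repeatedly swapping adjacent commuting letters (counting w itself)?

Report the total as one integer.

21

drop 0:q onto floor
drop 1:p onto {0:q}
drop 2:u onto floor
drop 3:p onto {1:p}
drop 4:u onto {2:u}
drop 5:q onto {3:p}
drop 6:q onto {5:q}
ground layer = {0:q, 2:u}
drop-orders for the pieces not yet dropped (sum over which currently-grounded one goes next):
  1 to go: {4} 1  {6} 1
  2 to go: {2,4} 1  {4,6} 2  {5,6} 1
  3 to go: {2,4,6} 3  {3,5,6} 1  {4,5,6} 3
  4 to go: {1,3,5,6} 1  {2,4,5,6} 6  {3,4,5,6} 4
  5 to go: {0,1,3,5,6} 1  {1,3,4,5,6} 5  {2,3,4,5,6} 10
  if 0:q drops first: 15 orders
  if 2:u drops first: 6 orders
heap linearizations: 21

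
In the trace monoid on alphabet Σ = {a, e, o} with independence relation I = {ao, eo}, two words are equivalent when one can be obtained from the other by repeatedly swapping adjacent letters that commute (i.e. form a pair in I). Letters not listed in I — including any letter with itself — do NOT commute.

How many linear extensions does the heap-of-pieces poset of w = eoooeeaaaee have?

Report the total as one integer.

drop 0:e onto floor
drop 1:o onto floor
drop 2:o onto {1:o}
drop 3:o onto {2:o}
drop 4:e onto {0:e}
drop 5:e onto {4:e}
drop 6:a onto {5:e}
drop 7:a onto {6:a}
drop 8:a onto {7:a}
drop 9:e onto {8:a}
drop 10:e onto {9:e}
ground layer = {0:e, 1:o}
drop-orders for the pieces not yet dropped (sum over which currently-grounded one goes next):
  1 to go: {3} 1  {10} 1
  2 to go: {2,3} 1  {3,10} 2  {9,10} 1
  3 to go: {1,2,3} 1  {2,3,10} 3  {3,9,10} 3  {8,9,10} 1
  4 to go: {1,2,3,10} 4  {2,3,9,10} 6  {3,8,9,10} 4  {7,8,9,10} 1
  5 to go: {1,2,3,9,10} 10  {2,3,8,9,10} 10  {3,7,8,9,10} 5  {6,7,8,9,10} 1
  6 to go: {1,2,3,8,9,10} 20  {2,3,7,8,9,10} 15  {3,6,7,8,9,10} 6  {5,6,7,8,9,10} 1
  7 to go: {1,2,3,7,8,9,10} 35  {2,3,6,7,8,9,10} 21  {3,5,6,7,8,9,10} 7  {4,5,6,7,8,9,10} 1
  8 to go: {0,4,5,6,7,8,9,10} 1  {1,2,3,6,7,8,9,10} 56  {2,3,5,6,7,8,9,10} 28  {3,4,5,6,7,8,9,10} 8
  9 to go: {0,3,4,5,6,7,8,9,10} 9  {1,2,3,5,6,7,8,9,10} 84  {2,3,4,5,6,7,8,9,10} 36
  if 0:e drops first: 120 orders
  if 1:o drops first: 45 orders
heap linearizations: 165

165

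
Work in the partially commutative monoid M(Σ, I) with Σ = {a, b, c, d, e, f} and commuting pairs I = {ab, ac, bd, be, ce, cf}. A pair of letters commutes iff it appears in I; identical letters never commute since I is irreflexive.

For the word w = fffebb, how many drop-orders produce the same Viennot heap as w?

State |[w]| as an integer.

3

drop 0:f onto floor
drop 1:f onto {0:f}
drop 2:f onto {1:f}
drop 3:e onto {2:f}
drop 4:b onto {2:f}
drop 5:b onto {4:b}
ground layer = {0:f}
drop-orders for the pieces not yet dropped (sum over which currently-grounded one goes next):
  1 to go: {3} 1  {5} 1
  2 to go: {3,5} 2  {4,5} 1
  3 to go: {3,4,5} 3
  4 to go: {2,3,4,5} 3
  if 0:f drops first: 3 orders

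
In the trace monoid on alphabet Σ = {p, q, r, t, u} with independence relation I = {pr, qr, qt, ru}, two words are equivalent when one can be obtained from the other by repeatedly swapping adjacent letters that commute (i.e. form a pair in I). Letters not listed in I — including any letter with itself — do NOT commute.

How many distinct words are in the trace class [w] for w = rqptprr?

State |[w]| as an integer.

9

drop 0:r onto floor
drop 1:q onto floor
drop 2:p onto {1:q}
drop 3:t onto {0:r, 2:p}
drop 4:p onto {3:t}
drop 5:r onto {3:t}
drop 6:r onto {5:r}
ground layer = {0:r, 1:q}
drop-orders for the pieces not yet dropped (sum over which currently-grounded one goes next):
  1 to go: {4} 1  {6} 1
  2 to go: {4,6} 2  {5,6} 1
  3 to go: {4,5,6} 3
  4 to go: {3,4,5,6} 3
  5 to go: {0,3,4,5,6} 3  {2,3,4,5,6} 3
  if 0:r drops first: 3 orders
  if 1:q drops first: 6 orders
heap linearizations: 9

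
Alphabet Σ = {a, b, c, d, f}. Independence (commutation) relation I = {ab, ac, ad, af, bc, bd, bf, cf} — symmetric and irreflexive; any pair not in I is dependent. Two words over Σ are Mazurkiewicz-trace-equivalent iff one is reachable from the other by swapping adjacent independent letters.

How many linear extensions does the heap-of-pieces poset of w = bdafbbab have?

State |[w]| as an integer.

420

drop 0:b onto floor
drop 1:d onto floor
drop 2:a onto floor
drop 3:f onto {1:d}
drop 4:b onto {0:b}
drop 5:b onto {4:b}
drop 6:a onto {2:a}
drop 7:b onto {5:b}
ground layer = {0:b, 1:d, 2:a}
drop-orders for the pieces not yet dropped (sum over which currently-grounded one goes next):
  1 to go: {3} 1  {6} 1  {7} 1
  2 to go: {1,3} 1  {2,6} 1  {3,6} 2  {3,7} 2  {5,7} 1  {6,7} 2
  3 to go: {1,3,6} 3  {1,3,7} 3  {2,3,6} 3  {2,6,7} 3  {3,5,7} 3  {3,6,7} 6  {4,5,7} 1  {5,6,7} 3
  4 to go: {0,4,5,7} 1  {1,2,3,6} 6  {1,3,5,7} 6  {1,3,6,7} 12  {2,3,6,7} 12  {2,5,6,7} 6  {3,4,5,7} 4  {3,5,6,7} 12  {4,5,6,7} 4
  5 to go: {0,3,4,5,7} 5  {0,4,5,6,7} 5  {1,2,3,6,7} 30  {1,3,4,5,7} 10  {1,3,5,6,7} 30  {2,3,5,6,7} 30  {2,4,5,6,7} 10  {3,4,5,6,7} 20
  6 to go: {0,1,3,4,5,7} 15  {0,2,4,5,6,7} 15  {0,3,4,5,6,7} 30  {1,2,3,5,6,7} 90  {1,3,4,5,6,7} 60  {2,3,4,5,6,7} 60
  if 0:b drops first: 210 orders
  if 1:d drops first: 105 orders
  if 2:a drops first: 105 orders
heap linearizations: 420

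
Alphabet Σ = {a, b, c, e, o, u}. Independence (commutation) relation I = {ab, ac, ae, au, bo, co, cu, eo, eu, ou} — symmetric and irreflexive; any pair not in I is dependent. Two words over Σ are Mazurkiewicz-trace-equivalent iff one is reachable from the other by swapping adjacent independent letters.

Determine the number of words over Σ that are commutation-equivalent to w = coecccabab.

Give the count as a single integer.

120

#0=c has no predecessor
#1=o has no predecessor
#2=e depends on [0:c]
#3=c depends on [2:e]
#4=c depends on [3:c]
#5=c depends on [4:c]
#6=a depends on [1:o]
#7=b depends on [5:c]
#8=a depends on [6:a]
#9=b depends on [7:b]
sources: [0:c, 1:o]
N(rest) = Σ N(rest − s) over sources s of rest; N(one piece) = 1:
  size 1 → [8]=1  [9]=1
  size 2 → [6,8]=1  [7,9]=1  [8,9]=2
  size 3 → [1,6,8]=1  [5,7,9]=1  [6,8,9]=3  [7,8,9]=3
  size 4 → [1,6,8,9]=4  [4,5,7,9]=1  [5,7,8,9]=4  [6,7,8,9]=6
  size 5 → [1,6,7,8,9]=10  [3,4,5,7,9]=1  [4,5,7,8,9]=5  [5,6,7,8,9]=10
  size 6 → [1,5,6,7,8,9]=20  [2,3,4,5,7,9]=1  [3,4,5,7,8,9]=6  [4,5,6,7,8,9]=15
  size 7 → [0,2,3,4,5,7,9]=1  [1,4,5,6,7,8,9]=35  [2,3,4,5,7,8,9]=7  [3,4,5,6,7,8,9]=21
  size 8 → [0,2,3,4,5,7,8,9]=8  [1,3,4,5,6,7,8,9]=56  [2,3,4,5,6,7,8,9]=28
  first=0(c) contributes 84
  first=1(o) contributes 36
|[w]| = 120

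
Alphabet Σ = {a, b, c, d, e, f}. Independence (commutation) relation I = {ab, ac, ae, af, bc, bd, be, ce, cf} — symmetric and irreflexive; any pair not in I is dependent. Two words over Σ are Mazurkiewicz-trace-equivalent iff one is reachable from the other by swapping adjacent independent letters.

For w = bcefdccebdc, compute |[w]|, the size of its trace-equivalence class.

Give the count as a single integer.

piece 0:b — minimal
piece 1:c — minimal
piece 2:e — minimal
piece 3:f rests on {0:b, 2:e}
piece 4:d rests on {1:c, 3:f}
piece 5:c rests on {4:d}
piece 6:c rests on {5:c}
piece 7:e rests on {4:d}
piece 8:b rests on {3:f}
piece 9:d rests on {6:c, 7:e}
piece 10:c rests on {9:d}
minimal pieces: {0:b, 1:c, 2:e}
ways to finish when only these pieces remain (= sum over removing one remaining piece with nothing left below it):
  1 left: {8}→1  {10}→1
  2 left: {8,10}→2  {9,10}→1
  3 left: {6,9,10}→1  {7,9,10}→1  {8,9,10}→3
  4 left: {5,6,9,10}→1  {6,7,9,10}→2  {6,8,9,10}→4  {7,8,9,10}→4
  5 left: {5,6,7,9,10}→3  {5,6,8,9,10}→5  {6,7,8,9,10}→10
  6 left: {4,5,6,7,9,10}→3  {5,6,7,8,9,10}→18
  7 left: {1,4,5,6,7,9,10}→3  {4,5,6,7,8,9,10}→21
  8 left: {1,4,5,6,7,8,9,10}→24  {3,4,5,6,7,8,9,10}→21
  9 left: {0,3,4,5,6,7,8,9,10}→21  {1,3,4,5,6,7,8,9,10}→45  {2,3,4,5,6,7,8,9,10}→21
  placing 0:b first → 66 extensions
  placing 1:c first → 42 extensions
  placing 2:e first → 66 extensions
total linear extensions = 174

174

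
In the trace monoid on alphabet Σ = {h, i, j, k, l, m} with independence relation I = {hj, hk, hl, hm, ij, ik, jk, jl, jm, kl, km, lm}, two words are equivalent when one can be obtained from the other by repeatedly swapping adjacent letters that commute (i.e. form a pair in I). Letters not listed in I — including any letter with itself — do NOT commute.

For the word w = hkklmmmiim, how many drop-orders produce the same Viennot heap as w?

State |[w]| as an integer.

drop 0:h onto floor
drop 1:k onto floor
drop 2:k onto {1:k}
drop 3:l onto floor
drop 4:m onto floor
drop 5:m onto {4:m}
drop 6:m onto {5:m}
drop 7:i onto {0:h, 3:l, 6:m}
drop 8:i onto {7:i}
drop 9:m onto {8:i}
ground layer = {0:h, 1:k, 3:l, 4:m}
drop-orders for the pieces not yet dropped (sum over which currently-grounded one goes next):
  1 to go: {2} 1  {9} 1
  2 to go: {1,2} 1  {2,9} 2  {8,9} 1
  3 to go: {1,2,9} 3  {2,8,9} 3  {7,8,9} 1
  4 to go: {0,7,8,9} 1  {1,2,8,9} 6  {2,7,8,9} 4  {3,7,8,9} 1  {6,7,8,9} 1
  5 to go: {0,2,7,8,9} 5  {0,3,7,8,9} 2  {0,6,7,8,9} 2  {1,2,7,8,9} 10  {2,3,7,8,9} 5  {2,6,7,8,9} 5  {3,6,7,8,9} 2  {5,6,7,8,9} 1
  6 to go: {0,1,2,7,8,9} 15  {0,2,3,7,8,9} 12  {0,2,6,7,8,9} 12  {0,3,6,7,8,9} 6  {0,5,6,7,8,9} 3  {1,2,3,7,8,9} 15  {1,2,6,7,8,9} 15  {2,3,6,7,8,9} 12  {2,5,6,7,8,9} 6  {3,5,6,7,8,9} 3  {4,5,6,7,8,9} 1
  7 to go: {0,1,2,3,7,8,9} 42  {0,1,2,6,7,8,9} 42  {0,2,3,6,7,8,9} 42  {0,2,5,6,7,8,9} 21  {0,3,5,6,7,8,9} 12  {0,4,5,6,7,8,9} 4  {1,2,3,6,7,8,9} 42  {1,2,5,6,7,8,9} 21  {2,3,5,6,7,8,9} 21  {2,4,5,6,7,8,9} 7  {3,4,5,6,7,8,9} 4
  8 to go: {0,1,2,3,6,7,8,9} 168  {0,1,2,5,6,7,8,9} 84  {0,2,3,5,6,7,8,9} 96  {0,2,4,5,6,7,8,9} 32  {0,3,4,5,6,7,8,9} 20  {1,2,3,5,6,7,8,9} 84  {1,2,4,5,6,7,8,9} 28  {2,3,4,5,6,7,8,9} 32
  if 0:h drops first: 144 orders
  if 1:k drops first: 180 orders
  if 3:l drops first: 144 orders
  if 4:m drops first: 432 orders
heap linearizations: 900

900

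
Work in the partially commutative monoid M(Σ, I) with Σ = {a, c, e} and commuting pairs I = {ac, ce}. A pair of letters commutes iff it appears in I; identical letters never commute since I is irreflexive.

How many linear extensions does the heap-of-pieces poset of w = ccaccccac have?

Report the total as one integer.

36

0(c) covers ∅
1(c) covers 0:c
2(a) covers ∅
3(c) covers 1:c
4(c) covers 3:c
5(c) covers 4:c
6(c) covers 5:c
7(a) covers 2:a
8(c) covers 6:c
floor of heap: 0:c, 2:a
completions by unplaced set U, small U first (add the entries for U minus each lowest piece of U):
  |U|=1: {7}:1  {8}:1
  |U|=2: {2,7}:1  {6,8}:1  {7,8}:2
  |U|=3: {2,7,8}:3  {5,6,8}:1  {6,7,8}:3
  |U|=4: {2,6,7,8}:6  {4,5,6,8}:1  {5,6,7,8}:4
  |U|=5: {2,5,6,7,8}:10  {3,4,5,6,8}:1  {4,5,6,7,8}:5
  |U|=6: {1,3,4,5,6,8}:1  {2,4,5,6,7,8}:15  {3,4,5,6,7,8}:6
  |U|=7: {0,1,3,4,5,6,8}:1  {1,3,4,5,6,7,8}:7  {2,3,4,5,6,7,8}:21
  start at 0(c): 28
  start at 2(a): 8
sum over floor = 36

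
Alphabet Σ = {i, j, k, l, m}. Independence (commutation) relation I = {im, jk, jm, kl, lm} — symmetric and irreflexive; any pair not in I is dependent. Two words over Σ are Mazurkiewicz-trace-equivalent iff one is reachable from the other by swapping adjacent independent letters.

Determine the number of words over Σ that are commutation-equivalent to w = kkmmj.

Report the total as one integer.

5

drop 0:k onto floor
drop 1:k onto {0:k}
drop 2:m onto {1:k}
drop 3:m onto {2:m}
drop 4:j onto floor
ground layer = {0:k, 4:j}
drop-orders for the pieces not yet dropped (sum over which currently-grounded one goes next):
  1 to go: {3} 1  {4} 1
  2 to go: {2,3} 1  {3,4} 2
  3 to go: {1,2,3} 1  {2,3,4} 3
  if 0:k drops first: 4 orders
  if 4:j drops first: 1 orders
heap linearizations: 5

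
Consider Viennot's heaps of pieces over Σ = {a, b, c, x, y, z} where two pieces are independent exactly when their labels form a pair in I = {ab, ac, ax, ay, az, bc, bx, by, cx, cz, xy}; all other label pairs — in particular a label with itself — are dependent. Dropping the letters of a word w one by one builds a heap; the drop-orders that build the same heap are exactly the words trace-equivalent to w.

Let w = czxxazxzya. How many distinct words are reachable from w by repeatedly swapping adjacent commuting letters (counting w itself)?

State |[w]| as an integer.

315

0(c) covers ∅
1(z) covers ∅
2(x) covers 1:z
3(x) covers 2:x
4(a) covers ∅
5(z) covers 3:x
6(x) covers 5:z
7(z) covers 6:x
8(y) covers 0:c, 7:z
9(a) covers 4:a
floor of heap: 0:c, 1:z, 4:a
completions by unplaced set U, small U first (add the entries for U minus each lowest piece of U):
  |U|=1: {8}:1  {9}:1
  |U|=2: {0,8}:1  {4,9}:1  {7,8}:1  {8,9}:2
  |U|=3: {0,7,8}:2  {0,8,9}:3  {4,8,9}:3  {6,7,8}:1  {7,8,9}:3
  |U|=4: {0,4,8,9}:6  {0,6,7,8}:3  {0,7,8,9}:8  {4,7,8,9}:6  {5,6,7,8}:1  {6,7,8,9}:4
  |U|=5: {0,4,7,8,9}:20  {0,5,6,7,8}:4  {0,6,7,8,9}:15  {3,5,6,7,8}:1  {4,6,7,8,9}:10  {5,6,7,8,9}:5
  |U|=6: {0,3,5,6,7,8}:5  {0,4,6,7,8,9}:45  {0,5,6,7,8,9}:24  {2,3,5,6,7,8}:1  {3,5,6,7,8,9}:6  {4,5,6,7,8,9}:15
  |U|=7: {0,2,3,5,6,7,8}:6  {0,3,5,6,7,8,9}:35  {0,4,5,6,7,8,9}:84  {1,2,3,5,6,7,8}:1  {2,3,5,6,7,8,9}:7  {3,4,5,6,7,8,9}:21
  |U|=8: {0,1,2,3,5,6,7,8}:7  {0,2,3,5,6,7,8,9}:48  {0,3,4,5,6,7,8,9}:140  {1,2,3,5,6,7,8,9}:8  {2,3,4,5,6,7,8,9}:28
  start at 0(c): 36
  start at 1(z): 216
  start at 4(a): 63
sum over floor = 315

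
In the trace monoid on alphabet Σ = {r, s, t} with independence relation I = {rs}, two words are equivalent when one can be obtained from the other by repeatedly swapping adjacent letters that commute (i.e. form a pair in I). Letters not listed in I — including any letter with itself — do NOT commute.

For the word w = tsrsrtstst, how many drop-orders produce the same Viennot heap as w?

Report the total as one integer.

6

piece 0:t — minimal
piece 1:s rests on {0:t}
piece 2:r rests on {0:t}
piece 3:s rests on {1:s}
piece 4:r rests on {2:r}
piece 5:t rests on {3:s, 4:r}
piece 6:s rests on {5:t}
piece 7:t rests on {6:s}
piece 8:s rests on {7:t}
piece 9:t rests on {8:s}
minimal pieces: {0:t}
ways to finish when only these pieces remain (= sum over removing one remaining piece with nothing left below it):
  1 left: {9}→1
  2 left: {8,9}→1
  3 left: {7,8,9}→1
  4 left: {6,7,8,9}→1
  5 left: {5,6,7,8,9}→1
  6 left: {3,5,6,7,8,9}→1  {4,5,6,7,8,9}→1
  7 left: {1,3,5,6,7,8,9}→1  {2,4,5,6,7,8,9}→1  {3,4,5,6,7,8,9}→2
  8 left: {1,3,4,5,6,7,8,9}→3  {2,3,4,5,6,7,8,9}→3
  placing 0:t first → 6 extensions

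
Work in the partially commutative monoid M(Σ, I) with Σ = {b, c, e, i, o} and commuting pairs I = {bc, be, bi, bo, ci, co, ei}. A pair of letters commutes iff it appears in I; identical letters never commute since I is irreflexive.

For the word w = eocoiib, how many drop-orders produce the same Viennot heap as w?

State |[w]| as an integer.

35

#0=e has no predecessor
#1=o depends on [0:e]
#2=c depends on [0:e]
#3=o depends on [1:o]
#4=i depends on [3:o]
#5=i depends on [4:i]
#6=b has no predecessor
sources: [0:e, 6:b]
N(rest) = Σ N(rest − s) over sources s of rest; N(one piece) = 1:
  size 1 → [2]=1  [5]=1  [6]=1
  size 2 → [2,5]=2  [2,6]=2  [4,5]=1  [5,6]=2
  size 3 → [2,4,5]=3  [2,5,6]=6  [3,4,5]=1  [4,5,6]=3
  size 4 → [1,3,4,5]=1  [2,3,4,5]=4  [2,4,5,6]=12  [3,4,5,6]=4
  size 5 → [1,2,3,4,5]=5  [1,3,4,5,6]=5  [2,3,4,5,6]=20
  first=0(e) contributes 30
  first=6(b) contributes 5
|[w]| = 35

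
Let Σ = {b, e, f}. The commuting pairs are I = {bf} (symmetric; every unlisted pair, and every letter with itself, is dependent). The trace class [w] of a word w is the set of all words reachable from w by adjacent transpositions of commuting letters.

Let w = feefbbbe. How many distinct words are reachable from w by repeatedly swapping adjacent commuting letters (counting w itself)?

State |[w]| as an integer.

piece 0:f — minimal
piece 1:e rests on {0:f}
piece 2:e rests on {1:e}
piece 3:f rests on {2:e}
piece 4:b rests on {2:e}
piece 5:b rests on {4:b}
piece 6:b rests on {5:b}
piece 7:e rests on {3:f, 6:b}
minimal pieces: {0:f}
ways to finish when only these pieces remain (= sum over removing one remaining piece with nothing left below it):
  1 left: {7}→1
  2 left: {3,7}→1  {6,7}→1
  3 left: {3,6,7}→2  {5,6,7}→1
  4 left: {3,5,6,7}→3  {4,5,6,7}→1
  5 left: {3,4,5,6,7}→4
  6 left: {2,3,4,5,6,7}→4
  placing 0:f first → 4 extensions

4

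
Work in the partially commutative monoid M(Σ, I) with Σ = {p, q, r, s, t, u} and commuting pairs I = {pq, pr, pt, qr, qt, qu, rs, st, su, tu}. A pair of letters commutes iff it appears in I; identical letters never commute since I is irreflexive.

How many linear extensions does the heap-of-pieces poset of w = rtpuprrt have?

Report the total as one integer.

drop 0:r onto floor
drop 1:t onto {0:r}
drop 2:p onto floor
drop 3:u onto {0:r, 2:p}
drop 4:p onto {3:u}
drop 5:r onto {1:t, 3:u}
drop 6:r onto {5:r}
drop 7:t onto {6:r}
ground layer = {0:r, 2:p}
drop-orders for the pieces not yet dropped (sum over which currently-grounded one goes next):
  1 to go: {4} 1  {7} 1
  2 to go: {4,7} 2  {6,7} 1
  3 to go: {4,6,7} 3  {5,6,7} 1
  4 to go: {1,5,6,7} 1  {4,5,6,7} 4
  5 to go: {1,4,5,6,7} 5  {3,4,5,6,7} 4
  6 to go: {1,3,4,5,6,7} 9  {2,3,4,5,6,7} 4
  if 0:r drops first: 13 orders
  if 2:p drops first: 9 orders
heap linearizations: 22

22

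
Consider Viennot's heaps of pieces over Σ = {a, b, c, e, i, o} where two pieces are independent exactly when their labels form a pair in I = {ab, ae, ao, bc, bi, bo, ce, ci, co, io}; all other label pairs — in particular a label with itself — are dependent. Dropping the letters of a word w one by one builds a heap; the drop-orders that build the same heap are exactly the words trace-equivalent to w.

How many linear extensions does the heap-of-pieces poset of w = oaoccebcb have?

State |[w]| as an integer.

126

#0=o has no predecessor
#1=a has no predecessor
#2=o depends on [0:o]
#3=c depends on [1:a]
#4=c depends on [3:c]
#5=e depends on [2:o]
#6=b depends on [5:e]
#7=c depends on [4:c]
#8=b depends on [6:b]
sources: [0:o, 1:a]
N(rest) = Σ N(rest − s) over sources s of rest; N(one piece) = 1:
  size 1 → [7]=1  [8]=1
  size 2 → [4,7]=1  [6,8]=1  [7,8]=2
  size 3 → [3,4,7]=1  [4,7,8]=3  [5,6,8]=1  [6,7,8]=3
  size 4 → [1,3,4,7]=1  [2,5,6,8]=1  [3,4,7,8]=4  [4,6,7,8]=6  [5,6,7,8]=4
  size 5 → [0,2,5,6,8]=1  [1,3,4,7,8]=5  [2,5,6,7,8]=5  [3,4,6,7,8]=10  [4,5,6,7,8]=10
  size 6 → [0,2,5,6,7,8]=6  [1,3,4,6,7,8]=15  [2,4,5,6,7,8]=15  [3,4,5,6,7,8]=20
  size 7 → [0,2,4,5,6,7,8]=21  [1,3,4,5,6,7,8]=35  [2,3,4,5,6,7,8]=35
  first=0(o) contributes 70
  first=1(a) contributes 56
|[w]| = 126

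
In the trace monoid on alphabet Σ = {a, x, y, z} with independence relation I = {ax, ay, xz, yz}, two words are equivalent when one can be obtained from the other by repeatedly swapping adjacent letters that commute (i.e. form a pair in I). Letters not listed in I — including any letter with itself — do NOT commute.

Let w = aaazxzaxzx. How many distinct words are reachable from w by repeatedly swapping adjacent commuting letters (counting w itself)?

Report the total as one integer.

120

drop 0:a onto floor
drop 1:a onto {0:a}
drop 2:a onto {1:a}
drop 3:z onto {2:a}
drop 4:x onto floor
drop 5:z onto {3:z}
drop 6:a onto {5:z}
drop 7:x onto {4:x}
drop 8:z onto {6:a}
drop 9:x onto {7:x}
ground layer = {0:a, 4:x}
drop-orders for the pieces not yet dropped (sum over which currently-grounded one goes next):
  1 to go: {8} 1  {9} 1
  2 to go: {6,8} 1  {7,9} 1  {8,9} 2
  3 to go: {4,7,9} 1  {5,6,8} 1  {6,8,9} 3  {7,8,9} 3
  4 to go: {3,5,6,8} 1  {4,7,8,9} 4  {5,6,8,9} 4  {6,7,8,9} 6
  5 to go: {2,3,5,6,8} 1  {3,5,6,8,9} 5  {4,6,7,8,9} 10  {5,6,7,8,9} 10
  6 to go: {1,2,3,5,6,8} 1  {2,3,5,6,8,9} 6  {3,5,6,7,8,9} 15  {4,5,6,7,8,9} 20
  7 to go: {0,1,2,3,5,6,8} 1  {1,2,3,5,6,8,9} 7  {2,3,5,6,7,8,9} 21  {3,4,5,6,7,8,9} 35
  8 to go: {0,1,2,3,5,6,8,9} 8  {1,2,3,5,6,7,8,9} 28  {2,3,4,5,6,7,8,9} 56
  if 0:a drops first: 84 orders
  if 4:x drops first: 36 orders
heap linearizations: 120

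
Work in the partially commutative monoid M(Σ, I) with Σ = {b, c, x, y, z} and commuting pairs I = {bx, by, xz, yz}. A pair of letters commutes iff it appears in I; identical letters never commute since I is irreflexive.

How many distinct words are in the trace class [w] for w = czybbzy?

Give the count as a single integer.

piece 0:c — minimal
piece 1:z rests on {0:c}
piece 2:y rests on {0:c}
piece 3:b rests on {1:z}
piece 4:b rests on {3:b}
piece 5:z rests on {4:b}
piece 6:y rests on {2:y}
minimal pieces: {0:c}
ways to finish when only these pieces remain (= sum over removing one remaining piece with nothing left below it):
  1 left: {5}→1  {6}→1
  2 left: {2,6}→1  {4,5}→1  {5,6}→2
  3 left: {2,5,6}→3  {3,4,5}→1  {4,5,6}→3
  4 left: {1,3,4,5}→1  {2,4,5,6}→6  {3,4,5,6}→4
  5 left: {1,3,4,5,6}→5  {2,3,4,5,6}→10
  placing 0:c first → 15 extensions

15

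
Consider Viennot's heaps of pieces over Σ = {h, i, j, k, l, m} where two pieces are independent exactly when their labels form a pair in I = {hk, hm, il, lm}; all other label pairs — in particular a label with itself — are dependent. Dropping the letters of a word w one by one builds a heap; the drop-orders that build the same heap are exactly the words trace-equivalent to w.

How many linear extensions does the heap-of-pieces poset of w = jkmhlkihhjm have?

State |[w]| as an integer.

0(j) covers ∅
1(k) covers 0:j
2(m) covers 1:k
3(h) covers 0:j
4(l) covers 1:k, 3:h
5(k) covers 2:m, 4:l
6(i) covers 5:k
7(h) covers 6:i
8(h) covers 7:h
9(j) covers 8:h
10(m) covers 9:j
floor of heap: 0:j
completions by unplaced set U, small U first (add the entries for U minus each lowest piece of U):
  |U|=1: {10}:1
  |U|=2: {9,10}:1
  |U|=3: {8,9,10}:1
  |U|=4: {7,8,9,10}:1
  |U|=5: {6,7,8,9,10}:1
  |U|=6: {5,6,7,8,9,10}:1
  |U|=7: {2,5,6,7,8,9,10}:1  {4,5,6,7,8,9,10}:1
  |U|=8: {2,4,5,6,7,8,9,10}:2  {3,4,5,6,7,8,9,10}:1
  |U|=9: {1,2,4,5,6,7,8,9,10}:2  {2,3,4,5,6,7,8,9,10}:3
  start at 0(j): 5

5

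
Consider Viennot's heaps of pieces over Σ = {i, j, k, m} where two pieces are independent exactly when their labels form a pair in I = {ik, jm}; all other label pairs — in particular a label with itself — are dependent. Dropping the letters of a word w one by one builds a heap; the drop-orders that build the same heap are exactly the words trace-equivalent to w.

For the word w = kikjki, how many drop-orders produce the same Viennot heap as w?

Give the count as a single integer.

#0=k has no predecessor
#1=i has no predecessor
#2=k depends on [0:k]
#3=j depends on [1:i, 2:k]
#4=k depends on [3:j]
#5=i depends on [3:j]
sources: [0:k, 1:i]
N(rest) = Σ N(rest − s) over sources s of rest; N(one piece) = 1:
  size 1 → [4]=1  [5]=1
  size 2 → [4,5]=2
  size 3 → [3,4,5]=2
  size 4 → [1,3,4,5]=2  [2,3,4,5]=2
  first=0(k) contributes 4
  first=1(i) contributes 2
|[w]| = 6

6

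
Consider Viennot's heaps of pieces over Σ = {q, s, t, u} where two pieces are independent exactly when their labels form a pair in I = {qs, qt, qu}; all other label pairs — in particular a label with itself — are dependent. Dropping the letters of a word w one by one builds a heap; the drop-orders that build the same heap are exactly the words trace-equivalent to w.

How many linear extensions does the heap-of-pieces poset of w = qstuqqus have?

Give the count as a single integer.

56

#0=q has no predecessor
#1=s has no predecessor
#2=t depends on [1:s]
#3=u depends on [2:t]
#4=q depends on [0:q]
#5=q depends on [4:q]
#6=u depends on [3:u]
#7=s depends on [6:u]
sources: [0:q, 1:s]
N(rest) = Σ N(rest − s) over sources s of rest; N(one piece) = 1:
  size 1 → [5]=1  [7]=1
  size 2 → [4,5]=1  [5,7]=2  [6,7]=1
  size 3 → [0,4,5]=1  [3,6,7]=1  [4,5,7]=3  [5,6,7]=3
  size 4 → [0,4,5,7]=4  [2,3,6,7]=1  [3,5,6,7]=4  [4,5,6,7]=6
  size 5 → [0,4,5,6,7]=10  [1,2,3,6,7]=1  [2,3,5,6,7]=5  [3,4,5,6,7]=10
  size 6 → [0,3,4,5,6,7]=20  [1,2,3,5,6,7]=6  [2,3,4,5,6,7]=15
  first=0(q) contributes 21
  first=1(s) contributes 35
|[w]| = 56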